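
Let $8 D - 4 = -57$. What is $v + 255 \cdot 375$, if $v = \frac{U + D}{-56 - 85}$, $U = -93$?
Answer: $\frac{107865797}{1128} \approx 95626.0$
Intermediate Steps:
$D = - \frac{53}{8}$ ($D = \frac{1}{2} + \frac{1}{8} \left(-57\right) = \frac{1}{2} - \frac{57}{8} = - \frac{53}{8} \approx -6.625$)
$v = \frac{797}{1128}$ ($v = \frac{-93 - \frac{53}{8}}{-56 - 85} = - \frac{797}{8 \left(-141\right)} = \left(- \frac{797}{8}\right) \left(- \frac{1}{141}\right) = \frac{797}{1128} \approx 0.70656$)
$v + 255 \cdot 375 = \frac{797}{1128} + 255 \cdot 375 = \frac{797}{1128} + 95625 = \frac{107865797}{1128}$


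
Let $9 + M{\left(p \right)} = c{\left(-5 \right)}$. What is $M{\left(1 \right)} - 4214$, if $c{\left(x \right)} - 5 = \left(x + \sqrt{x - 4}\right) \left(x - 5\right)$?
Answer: $-4168 - 30 i \approx -4168.0 - 30.0 i$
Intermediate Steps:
$c{\left(x \right)} = 5 + \left(-5 + x\right) \left(x + \sqrt{-4 + x}\right)$ ($c{\left(x \right)} = 5 + \left(x + \sqrt{x - 4}\right) \left(x - 5\right) = 5 + \left(x + \sqrt{-4 + x}\right) \left(-5 + x\right) = 5 + \left(-5 + x\right) \left(x + \sqrt{-4 + x}\right)$)
$M{\left(p \right)} = 46 - 30 i$ ($M{\left(p \right)} = -9 - \left(-30 - 25 + 10 \sqrt{-4 - 5}\right) = -9 + \left(5 + 25 + 25 - 5 \sqrt{-9} - 5 \sqrt{-9}\right) = -9 + \left(5 + 25 + 25 - 5 \cdot 3 i - 5 \cdot 3 i\right) = -9 + \left(5 + 25 + 25 - 15 i - 15 i\right) = -9 + \left(55 - 30 i\right) = 46 - 30 i$)
$M{\left(1 \right)} - 4214 = \left(46 - 30 i\right) - 4214 = -4168 - 30 i$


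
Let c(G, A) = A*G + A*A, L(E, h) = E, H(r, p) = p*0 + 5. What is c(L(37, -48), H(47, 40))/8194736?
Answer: 105/4097368 ≈ 2.5626e-5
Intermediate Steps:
H(r, p) = 5 (H(r, p) = 0 + 5 = 5)
c(G, A) = A² + A*G (c(G, A) = A*G + A² = A² + A*G)
c(L(37, -48), H(47, 40))/8194736 = (5*(5 + 37))/8194736 = (5*42)*(1/8194736) = 210*(1/8194736) = 105/4097368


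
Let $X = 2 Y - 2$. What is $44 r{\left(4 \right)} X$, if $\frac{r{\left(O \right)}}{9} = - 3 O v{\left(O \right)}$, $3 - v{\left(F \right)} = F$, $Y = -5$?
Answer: $-57024$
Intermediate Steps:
$v{\left(F \right)} = 3 - F$
$X = -12$ ($X = 2 \left(-5\right) - 2 = -10 - 2 = -12$)
$r{\left(O \right)} = - 27 O \left(3 - O\right)$ ($r{\left(O \right)} = 9 - 3 O \left(3 - O\right) = 9 \left(- 3 O \left(3 - O\right)\right) = - 27 O \left(3 - O\right)$)
$44 r{\left(4 \right)} X = 44 \cdot 27 \cdot 4 \left(-3 + 4\right) \left(-12\right) = 44 \cdot 27 \cdot 4 \cdot 1 \left(-12\right) = 44 \cdot 108 \left(-12\right) = 4752 \left(-12\right) = -57024$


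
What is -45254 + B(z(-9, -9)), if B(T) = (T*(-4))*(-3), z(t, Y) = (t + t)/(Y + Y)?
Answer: -45242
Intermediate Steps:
z(t, Y) = t/Y (z(t, Y) = (2*t)/((2*Y)) = (2*t)*(1/(2*Y)) = t/Y)
B(T) = 12*T (B(T) = -4*T*(-3) = 12*T)
-45254 + B(z(-9, -9)) = -45254 + 12*(-9/(-9)) = -45254 + 12*(-9*(-⅑)) = -45254 + 12*1 = -45254 + 12 = -45242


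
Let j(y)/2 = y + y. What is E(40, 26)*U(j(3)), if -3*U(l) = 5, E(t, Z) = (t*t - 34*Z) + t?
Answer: -1260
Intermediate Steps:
E(t, Z) = t + t² - 34*Z (E(t, Z) = (t² - 34*Z) + t = t + t² - 34*Z)
j(y) = 4*y (j(y) = 2*(y + y) = 2*(2*y) = 4*y)
U(l) = -5/3 (U(l) = -⅓*5 = -5/3)
E(40, 26)*U(j(3)) = (40 + 40² - 34*26)*(-5/3) = (40 + 1600 - 884)*(-5/3) = 756*(-5/3) = -1260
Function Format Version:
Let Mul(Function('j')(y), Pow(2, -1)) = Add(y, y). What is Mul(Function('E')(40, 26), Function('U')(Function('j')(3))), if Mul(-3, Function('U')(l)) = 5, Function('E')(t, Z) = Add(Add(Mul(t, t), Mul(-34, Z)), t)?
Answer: -1260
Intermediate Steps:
Function('E')(t, Z) = Add(t, Pow(t, 2), Mul(-34, Z)) (Function('E')(t, Z) = Add(Add(Pow(t, 2), Mul(-34, Z)), t) = Add(t, Pow(t, 2), Mul(-34, Z)))
Function('j')(y) = Mul(4, y) (Function('j')(y) = Mul(2, Add(y, y)) = Mul(2, Mul(2, y)) = Mul(4, y))
Function('U')(l) = Rational(-5, 3) (Function('U')(l) = Mul(Rational(-1, 3), 5) = Rational(-5, 3))
Mul(Function('E')(40, 26), Function('U')(Function('j')(3))) = Mul(Add(40, Pow(40, 2), Mul(-34, 26)), Rational(-5, 3)) = Mul(Add(40, 1600, -884), Rational(-5, 3)) = Mul(756, Rational(-5, 3)) = -1260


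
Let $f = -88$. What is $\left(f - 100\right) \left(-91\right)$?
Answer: $17108$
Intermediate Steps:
$\left(f - 100\right) \left(-91\right) = \left(-88 - 100\right) \left(-91\right) = \left(-188\right) \left(-91\right) = 17108$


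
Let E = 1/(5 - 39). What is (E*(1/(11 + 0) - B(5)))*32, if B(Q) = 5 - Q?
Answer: -16/187 ≈ -0.085562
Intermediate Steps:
E = -1/34 (E = 1/(-34) = -1/34 ≈ -0.029412)
(E*(1/(11 + 0) - B(5)))*32 = -(1/(11 + 0) - (5 - 1*5))/34*32 = -(1/11 - (5 - 5))/34*32 = -(1/11 - 1*0)/34*32 = -(1/11 + 0)/34*32 = -1/34*1/11*32 = -1/374*32 = -16/187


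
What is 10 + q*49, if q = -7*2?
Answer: -676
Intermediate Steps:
q = -14
10 + q*49 = 10 - 14*49 = 10 - 686 = -676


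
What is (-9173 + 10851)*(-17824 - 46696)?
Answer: -108264560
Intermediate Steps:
(-9173 + 10851)*(-17824 - 46696) = 1678*(-64520) = -108264560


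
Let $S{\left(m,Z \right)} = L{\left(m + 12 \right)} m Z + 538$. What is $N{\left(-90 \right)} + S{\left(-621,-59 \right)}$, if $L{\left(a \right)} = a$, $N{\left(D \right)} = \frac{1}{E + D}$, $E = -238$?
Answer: $- \frac{7318537065}{328} \approx -2.2313 \cdot 10^{7}$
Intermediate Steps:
$N{\left(D \right)} = \frac{1}{-238 + D}$
$S{\left(m,Z \right)} = 538 + Z m \left(12 + m\right)$ ($S{\left(m,Z \right)} = \left(m + 12\right) m Z + 538 = \left(12 + m\right) m Z + 538 = m \left(12 + m\right) Z + 538 = Z m \left(12 + m\right) + 538 = 538 + Z m \left(12 + m\right)$)
$N{\left(-90 \right)} + S{\left(-621,-59 \right)} = \frac{1}{-238 - 90} + \left(538 - - 36639 \left(12 - 621\right)\right) = \frac{1}{-328} + \left(538 - \left(-36639\right) \left(-609\right)\right) = - \frac{1}{328} + \left(538 - 22313151\right) = - \frac{1}{328} - 22312613 = - \frac{7318537065}{328}$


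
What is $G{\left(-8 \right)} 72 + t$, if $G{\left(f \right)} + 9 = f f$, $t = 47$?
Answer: $4007$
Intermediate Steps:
$G{\left(f \right)} = -9 + f^{2}$ ($G{\left(f \right)} = -9 + f f = -9 + f^{2}$)
$G{\left(-8 \right)} 72 + t = \left(-9 + \left(-8\right)^{2}\right) 72 + 47 = \left(-9 + 64\right) 72 + 47 = 55 \cdot 72 + 47 = 3960 + 47 = 4007$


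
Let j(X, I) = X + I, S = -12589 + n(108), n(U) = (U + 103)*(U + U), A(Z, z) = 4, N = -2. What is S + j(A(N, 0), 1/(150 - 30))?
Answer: 3958921/120 ≈ 32991.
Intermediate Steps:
n(U) = 2*U*(103 + U) (n(U) = (103 + U)*(2*U) = 2*U*(103 + U))
S = 32987 (S = -12589 + 2*108*(103 + 108) = -12589 + 2*108*211 = -12589 + 45576 = 32987)
j(X, I) = I + X
S + j(A(N, 0), 1/(150 - 30)) = 32987 + (1/(150 - 30) + 4) = 32987 + (1/120 + 4) = 32987 + 481/120 = 3958921/120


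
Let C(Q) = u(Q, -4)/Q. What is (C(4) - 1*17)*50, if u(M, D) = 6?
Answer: -775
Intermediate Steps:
C(Q) = 6/Q
(C(4) - 1*17)*50 = (6/4 - 1*17)*50 = (6*(¼) - 17)*50 = (3/2 - 17)*50 = -31/2*50 = -775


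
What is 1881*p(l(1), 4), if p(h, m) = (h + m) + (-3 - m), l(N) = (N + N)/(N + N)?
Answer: -3762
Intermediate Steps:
l(N) = 1 (l(N) = (2*N)/((2*N)) = (2*N)*(1/(2*N)) = 1)
p(h, m) = -3 + h
1881*p(l(1), 4) = 1881*(-3 + 1) = 1881*(-2) = -3762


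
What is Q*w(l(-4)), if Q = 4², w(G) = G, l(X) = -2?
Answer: -32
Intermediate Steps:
Q = 16
Q*w(l(-4)) = 16*(-2) = -32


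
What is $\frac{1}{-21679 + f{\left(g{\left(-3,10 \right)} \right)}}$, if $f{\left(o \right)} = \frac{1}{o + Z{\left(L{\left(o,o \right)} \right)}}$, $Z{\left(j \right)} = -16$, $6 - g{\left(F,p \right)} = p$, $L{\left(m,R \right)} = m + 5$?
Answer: $- \frac{20}{433581} \approx -4.6127 \cdot 10^{-5}$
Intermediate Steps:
$L{\left(m,R \right)} = 5 + m$
$g{\left(F,p \right)} = 6 - p$
$f{\left(o \right)} = \frac{1}{-16 + o}$ ($f{\left(o \right)} = \frac{1}{o - 16} = \frac{1}{-16 + o}$)
$\frac{1}{-21679 + f{\left(g{\left(-3,10 \right)} \right)}} = \frac{1}{-21679 + \frac{1}{-16 + \left(6 - 10\right)}} = \frac{1}{-21679 + \frac{1}{-16 - 4}} = \frac{1}{-21679 + \frac{1}{-20}} = \frac{1}{-21679 - \frac{1}{20}} = \frac{1}{- \frac{433581}{20}} = - \frac{20}{433581}$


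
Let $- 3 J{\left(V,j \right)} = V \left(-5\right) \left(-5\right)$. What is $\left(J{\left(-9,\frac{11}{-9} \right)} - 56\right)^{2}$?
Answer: $361$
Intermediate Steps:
$J{\left(V,j \right)} = - \frac{25 V}{3}$ ($J{\left(V,j \right)} = - \frac{V \left(-5\right) \left(-5\right)}{3} = - \frac{- 5 V \left(-5\right)}{3} = - \frac{25 V}{3}$)
$\left(J{\left(-9,\frac{11}{-9} \right)} - 56\right)^{2} = \left(\left(- \frac{25}{3}\right) \left(-9\right) - 56\right)^{2} = \left(75 - 56\right)^{2} = 19^{2} = 361$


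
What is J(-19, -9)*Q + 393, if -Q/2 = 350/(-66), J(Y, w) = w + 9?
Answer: 393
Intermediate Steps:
J(Y, w) = 9 + w
Q = 350/33 (Q = -700/(-66) = -700*(-1)/66 = -2*(-175/33) = 350/33 ≈ 10.606)
J(-19, -9)*Q + 393 = (9 - 9)*(350/33) + 393 = 0*(350/33) + 393 = 0 + 393 = 393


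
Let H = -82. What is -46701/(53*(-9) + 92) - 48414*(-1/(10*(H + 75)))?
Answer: -31368/55 ≈ -570.33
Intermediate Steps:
-46701/(53*(-9) + 92) - 48414*(-1/(10*(H + 75))) = -46701/(53*(-9) + 92) - 48414*(-1/(10*(-82 + 75))) = -46701/(-477 + 92) - 48414/((-10*(-7))) = -46701/(-385) - 48414/70 = -46701*(-1/385) - 48414*1/70 = 46701/385 - 24207/35 = -31368/55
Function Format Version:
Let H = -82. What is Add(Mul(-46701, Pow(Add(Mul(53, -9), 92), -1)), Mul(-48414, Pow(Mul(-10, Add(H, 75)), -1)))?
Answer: Rational(-31368, 55) ≈ -570.33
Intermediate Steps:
Add(Mul(-46701, Pow(Add(Mul(53, -9), 92), -1)), Mul(-48414, Pow(Mul(-10, Add(H, 75)), -1))) = Add(Mul(-46701, Pow(Add(Mul(53, -9), 92), -1)), Mul(-48414, Pow(Mul(-10, Add(-82, 75)), -1))) = Add(Mul(-46701, Pow(Add(-477, 92), -1)), Mul(-48414, Pow(Mul(-10, -7), -1))) = Add(Mul(-46701, Pow(-385, -1)), Mul(-48414, Pow(70, -1))) = Add(Mul(-46701, Rational(-1, 385)), Mul(-48414, Rational(1, 70))) = Add(Rational(46701, 385), Rational(-24207, 35)) = Rational(-31368, 55)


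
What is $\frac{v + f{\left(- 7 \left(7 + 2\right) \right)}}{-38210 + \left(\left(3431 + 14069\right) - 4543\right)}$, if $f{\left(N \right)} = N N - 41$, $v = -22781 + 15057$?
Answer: $\frac{3796}{25253} \approx 0.15032$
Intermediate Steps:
$v = -7724$
$f{\left(N \right)} = -41 + N^{2}$ ($f{\left(N \right)} = N^{2} - 41 = -41 + N^{2}$)
$\frac{v + f{\left(- 7 \left(7 + 2\right) \right)}}{-38210 + \left(\left(3431 + 14069\right) - 4543\right)} = \frac{-7724 - \left(41 - \left(- 7 \left(7 + 2\right)\right)^{2}\right)}{-38210 + \left(\left(3431 + 14069\right) - 4543\right)} = \frac{-7724 - \left(41 - \left(\left(-7\right) 9\right)^{2}\right)}{-38210 + \left(17500 - 4543\right)} = \frac{-7724 - \left(41 - \left(-63\right)^{2}\right)}{-38210 + 12957} = \frac{-7724 + \left(-41 + 3969\right)}{-25253} = \left(-7724 + 3928\right) \left(- \frac{1}{25253}\right) = \left(-3796\right) \left(- \frac{1}{25253}\right) = \frac{3796}{25253}$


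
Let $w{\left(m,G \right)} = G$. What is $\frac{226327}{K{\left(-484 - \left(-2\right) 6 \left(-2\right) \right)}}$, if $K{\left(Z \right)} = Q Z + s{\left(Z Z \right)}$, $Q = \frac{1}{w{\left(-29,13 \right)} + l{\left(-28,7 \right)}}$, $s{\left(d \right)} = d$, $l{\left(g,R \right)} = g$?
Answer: $\frac{3394905}{3871468} \approx 0.8769$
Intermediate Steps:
$Q = - \frac{1}{15}$ ($Q = \frac{1}{13 - 28} = \frac{1}{-15} = - \frac{1}{15} \approx -0.066667$)
$K{\left(Z \right)} = Z^{2} - \frac{Z}{15}$ ($K{\left(Z \right)} = - \frac{Z}{15} + Z Z = - \frac{Z}{15} + Z^{2} = Z^{2} - \frac{Z}{15}$)
$\frac{226327}{K{\left(-484 - \left(-2\right) 6 \left(-2\right) \right)}} = \frac{226327}{\left(-484 - \left(-2\right) 6 \left(-2\right)\right) \left(- \frac{1}{15} - \left(484 + \left(-2\right) 6 \left(-2\right)\right)\right)} = \frac{226327}{\left(-484 - \left(-12\right) \left(-2\right)\right) \left(- \frac{1}{15} - \left(484 - -24\right)\right)} = \frac{226327}{\left(-484 - 24\right) \left(- \frac{1}{15} - 508\right)} = \frac{226327}{\left(-508\right) \left(- \frac{1}{15} - 508\right)} = \frac{226327}{\left(-508\right) \left(- \frac{7621}{15}\right)} = \frac{226327}{\frac{3871468}{15}} = 226327 \cdot \frac{15}{3871468} = \frac{3394905}{3871468}$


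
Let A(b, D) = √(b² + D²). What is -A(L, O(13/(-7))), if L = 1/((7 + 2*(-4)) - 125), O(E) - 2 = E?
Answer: -5*√13/126 ≈ -0.14308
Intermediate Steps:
O(E) = 2 + E
L = -1/126 (L = 1/((7 - 8) - 125) = 1/(-1 - 125) = 1/(-126) = -1/126 ≈ -0.0079365)
A(b, D) = √(D² + b²)
-A(L, O(13/(-7))) = -√((2 + 13/(-7))² + (-1/126)²) = -√((2 + 13*(-⅐))² + 1/15876) = -√((2 - 13/7)² + 1/15876) = -√((⅐)² + 1/15876) = -√(1/49 + 1/15876) = -√(325/15876) = -5*√13/126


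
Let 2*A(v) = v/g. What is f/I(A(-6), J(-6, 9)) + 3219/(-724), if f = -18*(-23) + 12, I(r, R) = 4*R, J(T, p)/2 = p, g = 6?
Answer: 1597/1086 ≈ 1.4705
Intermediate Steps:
J(T, p) = 2*p
A(v) = v/12 (A(v) = (v/6)/2 = v/12)
f = 426 (f = 414 + 12 = 426)
f/I(A(-6), J(-6, 9)) + 3219/(-724) = 426/((4*(2*9))) + 3219/(-724) = 426/((4*18)) + 3219*(-1/724) = 426/72 - 3219/724 = 426*(1/72) - 3219/724 = 71/12 - 3219/724 = 1597/1086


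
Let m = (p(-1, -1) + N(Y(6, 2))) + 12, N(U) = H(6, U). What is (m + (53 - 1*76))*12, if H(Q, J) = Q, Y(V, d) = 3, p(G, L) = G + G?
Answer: -84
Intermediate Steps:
p(G, L) = 2*G
N(U) = 6
m = 16 (m = (2*(-1) + 6) + 12 = (-2 + 6) + 12 = 4 + 12 = 16)
(m + (53 - 1*76))*12 = (16 + (53 - 1*76))*12 = (16 + (53 - 76))*12 = (16 - 23)*12 = -7*12 = -84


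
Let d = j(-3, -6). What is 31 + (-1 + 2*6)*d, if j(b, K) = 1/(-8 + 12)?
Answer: 135/4 ≈ 33.750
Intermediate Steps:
j(b, K) = ¼ (j(b, K) = 1/4 = ¼)
d = ¼ ≈ 0.25000
31 + (-1 + 2*6)*d = 31 + (-1 + 2*6)*(¼) = 31 + (-1 + 12)*(¼) = 31 + 11*(¼) = 31 + 11/4 = 135/4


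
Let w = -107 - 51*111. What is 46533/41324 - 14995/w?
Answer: 222013931/59589208 ≈ 3.7257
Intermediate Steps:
w = -5768 (w = -107 - 5661 = -5768)
46533/41324 - 14995/w = 46533/41324 - 14995/(-5768) = 46533*(1/41324) - 14995*(-1/5768) = 46533/41324 + 14995/5768 = 222013931/59589208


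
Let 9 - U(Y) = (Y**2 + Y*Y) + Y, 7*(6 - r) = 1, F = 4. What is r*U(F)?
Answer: -1107/7 ≈ -158.14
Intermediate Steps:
r = 41/7 (r = 6 - 1/7*1 = 6 - 1/7 = 41/7 ≈ 5.8571)
U(Y) = 9 - Y - 2*Y**2 (U(Y) = 9 - ((Y**2 + Y*Y) + Y) = 9 - ((Y**2 + Y**2) + Y) = 9 - (2*Y**2 + Y) = 9 - (Y + 2*Y**2) = 9 + (-Y - 2*Y**2) = 9 - Y - 2*Y**2)
r*U(F) = 41*(9 - 1*4 - 2*4**2)/7 = 41*(9 - 4 - 2*16)/7 = 41*(9 - 4 - 32)/7 = (41/7)*(-27) = -1107/7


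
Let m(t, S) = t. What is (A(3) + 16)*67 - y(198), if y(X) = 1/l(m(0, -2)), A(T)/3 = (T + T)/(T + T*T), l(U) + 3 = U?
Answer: 7037/6 ≈ 1172.8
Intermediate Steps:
l(U) = -3 + U
A(T) = 6*T/(T + T**2) (A(T) = 3*((T + T)/(T + T*T)) = 3*((2*T)/(T + T**2)) = 3*(2*T/(T + T**2)) = 6*T/(T + T**2))
y(X) = -1/3 (y(X) = 1/(-3 + 0) = 1/(-3) = -1/3)
(A(3) + 16)*67 - y(198) = (6/(1 + 3) + 16)*67 - 1*(-1/3) = (6/4 + 16)*67 + 1/3 = (6*(1/4) + 16)*67 + 1/3 = (3/2 + 16)*67 + 1/3 = (35/2)*67 + 1/3 = 2345/2 + 1/3 = 7037/6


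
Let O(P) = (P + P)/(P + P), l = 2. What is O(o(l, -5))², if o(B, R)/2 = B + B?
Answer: 1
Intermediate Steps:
o(B, R) = 4*B (o(B, R) = 2*(B + B) = 2*(2*B) = 4*B)
O(P) = 1 (O(P) = (2*P)/((2*P)) = (2*P)*(1/(2*P)) = 1)
O(o(l, -5))² = 1² = 1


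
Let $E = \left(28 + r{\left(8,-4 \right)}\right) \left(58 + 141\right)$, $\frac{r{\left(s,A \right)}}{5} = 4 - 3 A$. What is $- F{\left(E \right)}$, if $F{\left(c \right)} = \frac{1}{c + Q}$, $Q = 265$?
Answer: $- \frac{1}{21757} \approx -4.5962 \cdot 10^{-5}$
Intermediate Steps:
$r{\left(s,A \right)} = 20 - 15 A$ ($r{\left(s,A \right)} = 5 \left(4 - 3 A\right) = 20 - 15 A$)
$E = 21492$ ($E = \left(28 + \left(20 - -60\right)\right) \left(58 + 141\right) = \left(28 + \left(20 + 60\right)\right) 199 = \left(28 + 80\right) 199 = 108 \cdot 199 = 21492$)
$F{\left(c \right)} = \frac{1}{265 + c}$ ($F{\left(c \right)} = \frac{1}{c + 265} = \frac{1}{265 + c}$)
$- F{\left(E \right)} = - \frac{1}{265 + 21492} = - \frac{1}{21757}$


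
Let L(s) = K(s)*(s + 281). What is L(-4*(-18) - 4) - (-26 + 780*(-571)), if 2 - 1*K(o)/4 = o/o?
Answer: 446802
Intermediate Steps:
K(o) = 4 (K(o) = 8 - 4*o/o = 8 - 4*1 = 8 - 4 = 4)
L(s) = 1124 + 4*s (L(s) = 4*(s + 281) = 4*(281 + s) = 1124 + 4*s)
L(-4*(-18) - 4) - (-26 + 780*(-571)) = (1124 + 4*(-4*(-18) - 4)) - (-26 + 780*(-571)) = (1124 + 4*(72 - 4)) - (-26 - 445380) = (1124 + 4*68) - 1*(-445406) = (1124 + 272) + 445406 = 1396 + 445406 = 446802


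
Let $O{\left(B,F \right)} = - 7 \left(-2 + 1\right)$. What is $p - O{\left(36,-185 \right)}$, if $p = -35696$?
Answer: $-35703$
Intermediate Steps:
$O{\left(B,F \right)} = 7$ ($O{\left(B,F \right)} = \left(-7\right) \left(-1\right) = 7$)
$p - O{\left(36,-185 \right)} = -35696 - 7 = -35703$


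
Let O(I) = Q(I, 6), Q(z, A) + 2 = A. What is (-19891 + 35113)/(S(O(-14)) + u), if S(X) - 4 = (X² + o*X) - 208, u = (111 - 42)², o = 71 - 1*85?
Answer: 15222/4517 ≈ 3.3699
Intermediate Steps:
Q(z, A) = -2 + A
o = -14 (o = 71 - 85 = -14)
O(I) = 4 (O(I) = -2 + 6 = 4)
u = 4761 (u = 69² = 4761)
S(X) = -204 + X² - 14*X (S(X) = 4 + ((X² - 14*X) - 208) = 4 + (-208 + X² - 14*X) = -204 + X² - 14*X)
(-19891 + 35113)/(S(O(-14)) + u) = (-19891 + 35113)/((-204 + 4² - 14*4) + 4761) = 15222/((-204 + 16 - 56) + 4761) = 15222/(-244 + 4761) = 15222/4517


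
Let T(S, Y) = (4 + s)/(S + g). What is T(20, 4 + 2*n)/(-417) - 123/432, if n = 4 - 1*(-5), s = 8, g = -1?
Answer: -108857/380304 ≈ -0.28624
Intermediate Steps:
n = 9 (n = 4 + 5 = 9)
T(S, Y) = 12/(-1 + S) (T(S, Y) = (4 + 8)/(S - 1) = 12/(-1 + S))
T(20, 4 + 2*n)/(-417) - 123/432 = (12/(-1 + 20))/(-417) - 123/432 = (12/19)*(-1/417) - 123*1/432 = (12*(1/19))*(-1/417) - 41/144 = (12/19)*(-1/417) - 41/144 = -4/2641 - 41/144 = -108857/380304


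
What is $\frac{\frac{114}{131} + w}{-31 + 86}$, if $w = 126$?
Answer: $\frac{3324}{1441} \approx 2.3067$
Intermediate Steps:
$\frac{\frac{114}{131} + w}{-31 + 86} = \frac{\frac{114}{131} + 126}{-31 + 86} = \frac{114 \cdot \frac{1}{131} + 126}{55} = \left(\frac{114}{131} + 126\right) \frac{1}{55} = \frac{16620}{131} \cdot \frac{1}{55} = \frac{3324}{1441}$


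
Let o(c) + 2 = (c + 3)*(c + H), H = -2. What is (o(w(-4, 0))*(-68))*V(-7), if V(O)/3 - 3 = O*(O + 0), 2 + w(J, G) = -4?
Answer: -233376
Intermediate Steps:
w(J, G) = -6 (w(J, G) = -2 - 4 = -6)
o(c) = -2 + (-2 + c)*(3 + c) (o(c) = -2 + (c + 3)*(c - 2) = -2 + (3 + c)*(-2 + c) = -2 + (-2 + c)*(3 + c))
V(O) = 9 + 3*O² (V(O) = 9 + 3*(O*(O + 0)) = 9 + 3*(O*O) = 9 + 3*O²)
(o(w(-4, 0))*(-68))*V(-7) = ((-8 - 6 + (-6)²)*(-68))*(9 + 3*(-7)²) = ((-8 - 6 + 36)*(-68))*(9 + 3*49) = (22*(-68))*(9 + 147) = -1496*156 = -233376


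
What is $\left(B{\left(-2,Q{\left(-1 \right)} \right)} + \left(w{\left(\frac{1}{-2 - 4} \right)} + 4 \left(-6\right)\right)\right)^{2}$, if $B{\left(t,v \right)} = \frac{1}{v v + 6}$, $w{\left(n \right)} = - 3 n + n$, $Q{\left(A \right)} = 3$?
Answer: $\frac{13924}{25} \approx 556.96$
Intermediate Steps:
$w{\left(n \right)} = - 2 n$
$B{\left(t,v \right)} = \frac{1}{6 + v^{2}}$ ($B{\left(t,v \right)} = \frac{1}{v^{2} + 6} = \frac{1}{6 + v^{2}}$)
$\left(B{\left(-2,Q{\left(-1 \right)} \right)} + \left(w{\left(\frac{1}{-2 - 4} \right)} + 4 \left(-6\right)\right)\right)^{2} = \left(\frac{1}{6 + 3^{2}} - \left(24 + \frac{2}{-2 - 4}\right)\right)^{2} = \left(\frac{1}{6 + 9} - \left(24 + \frac{2}{-6}\right)\right)^{2} = \left(\frac{1}{15} - \frac{71}{3}\right)^{2} = \left(- \frac{118}{5}\right)^{2} = \frac{13924}{25}$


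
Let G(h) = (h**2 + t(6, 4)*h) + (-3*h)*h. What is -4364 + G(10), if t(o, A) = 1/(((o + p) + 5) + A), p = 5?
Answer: -9127/2 ≈ -4563.5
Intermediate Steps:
t(o, A) = 1/(10 + A + o) (t(o, A) = 1/(((o + 5) + 5) + A) = 1/(((5 + o) + 5) + A) = 1/((10 + o) + A) = 1/(10 + A + o))
G(h) = -2*h**2 + h/20 (G(h) = (h**2 + h/(10 + 4 + 6)) + (-3*h)*h = (h**2 + h/20) - 3*h**2 = -2*h**2 + h/20)
-4364 + G(10) = -4364 + (1/20)*10*(1 - 40*10) = -4364 + (1/20)*10*(1 - 400) = -4364 + (1/20)*10*(-399) = -4364 - 399/2 = -9127/2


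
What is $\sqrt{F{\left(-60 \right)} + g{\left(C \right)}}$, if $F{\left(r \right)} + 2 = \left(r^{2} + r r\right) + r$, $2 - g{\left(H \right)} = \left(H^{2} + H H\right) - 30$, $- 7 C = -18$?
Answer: $\frac{\sqrt{350682}}{7} \approx 84.598$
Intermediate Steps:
$C = \frac{18}{7}$ ($C = \left(- \frac{1}{7}\right) \left(-18\right) = \frac{18}{7} \approx 2.5714$)
$g{\left(H \right)} = 32 - 2 H^{2}$ ($g{\left(H \right)} = 2 - \left(\left(H^{2} + H H\right) - 30\right) = 2 - \left(\left(H^{2} + H^{2}\right) - 30\right) = 2 - \left(2 H^{2} - 30\right) = 2 - \left(-30 + 2 H^{2}\right) = 32 - 2 H^{2}$)
$F{\left(r \right)} = -2 + r + 2 r^{2}$ ($F{\left(r \right)} = -2 + \left(\left(r^{2} + r r\right) + r\right) = -2 + \left(\left(r^{2} + r^{2}\right) + r\right) = -2 + \left(2 r^{2} + r\right) = -2 + \left(r + 2 r^{2}\right) = -2 + r + 2 r^{2}$)
$\sqrt{F{\left(-60 \right)} + g{\left(C \right)}} = \sqrt{\left(-2 - 60 + 2 \left(-60\right)^{2}\right) + \left(32 - 2 \left(\frac{18}{7}\right)^{2}\right)} = \sqrt{\left(-2 - 60 + 2 \cdot 3600\right) + \left(32 - \frac{648}{49}\right)} = \sqrt{\left(-2 - 60 + 7200\right) + \left(32 - \frac{648}{49}\right)} = \sqrt{7138 + \frac{920}{49}} = \sqrt{\frac{350682}{49}} = \frac{\sqrt{350682}}{7}$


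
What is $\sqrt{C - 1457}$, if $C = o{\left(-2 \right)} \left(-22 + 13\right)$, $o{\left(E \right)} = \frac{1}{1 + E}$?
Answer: $2 i \sqrt{362} \approx 38.053 i$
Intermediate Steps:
$C = 9$ ($C = \frac{-22 + 13}{1 - 2} = \frac{1}{-1} \left(-9\right) = \left(-1\right) \left(-9\right) = 9$)
$\sqrt{C - 1457} = \sqrt{9 - 1457} = \sqrt{-1448} = 2 i \sqrt{362}$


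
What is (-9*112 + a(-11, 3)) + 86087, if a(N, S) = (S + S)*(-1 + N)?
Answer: 85007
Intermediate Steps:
a(N, S) = 2*S*(-1 + N) (a(N, S) = (2*S)*(-1 + N) = 2*S*(-1 + N))
(-9*112 + a(-11, 3)) + 86087 = (-9*112 + 2*3*(-1 - 11)) + 86087 = (-1008 + 2*3*(-12)) + 86087 = (-1008 - 72) + 86087 = -1080 + 86087 = 85007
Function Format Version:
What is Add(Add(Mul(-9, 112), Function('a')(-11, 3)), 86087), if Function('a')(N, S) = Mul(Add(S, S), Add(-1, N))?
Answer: 85007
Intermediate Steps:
Function('a')(N, S) = Mul(2, S, Add(-1, N)) (Function('a')(N, S) = Mul(Mul(2, S), Add(-1, N)) = Mul(2, S, Add(-1, N)))
Add(Add(Mul(-9, 112), Function('a')(-11, 3)), 86087) = Add(Add(Mul(-9, 112), Mul(2, 3, Add(-1, -11))), 86087) = Add(Add(-1008, Mul(2, 3, -12)), 86087) = Add(Add(-1008, -72), 86087) = Add(-1080, 86087) = 85007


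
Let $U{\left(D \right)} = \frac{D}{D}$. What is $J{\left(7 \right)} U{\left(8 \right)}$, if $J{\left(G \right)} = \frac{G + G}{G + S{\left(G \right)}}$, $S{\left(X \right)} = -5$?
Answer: $7$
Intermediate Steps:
$U{\left(D \right)} = 1$
$J{\left(G \right)} = \frac{2 G}{-5 + G}$ ($J{\left(G \right)} = \frac{G + G}{G - 5} = \frac{2 G}{-5 + G}$)
$J{\left(7 \right)} U{\left(8 \right)} = 2 \cdot 7 \frac{1}{-5 + 7} \cdot 1 = 2 \cdot 7 \cdot \frac{1}{2} \cdot 1 = 7 \cdot 1 = 7$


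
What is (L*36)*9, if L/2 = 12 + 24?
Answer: 23328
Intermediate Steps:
L = 72 (L = 2*(12 + 24) = 2*36 = 72)
(L*36)*9 = (72*36)*9 = 2592*9 = 23328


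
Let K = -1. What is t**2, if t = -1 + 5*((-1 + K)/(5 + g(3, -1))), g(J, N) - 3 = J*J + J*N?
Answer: 144/49 ≈ 2.9388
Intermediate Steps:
g(J, N) = 3 + J**2 + J*N (g(J, N) = 3 + (J*J + J*N) = 3 + (J**2 + J*N) = 3 + J**2 + J*N)
t = -12/7 (t = -1 + 5*((-1 - 1)/(5 + (3 + 3**2 + 3*(-1)))) = -1 + 5*(-2/(5 + (3 + 9 - 3))) = -1 + 5*(-2/(5 + 9)) = -1 + 5*(-2/14) = -1 + 5*(-2*1/14) = -1 + 5*(-1/7) = -1 - 5/7 = -12/7 ≈ -1.7143)
t**2 = (-12/7)**2 = 144/49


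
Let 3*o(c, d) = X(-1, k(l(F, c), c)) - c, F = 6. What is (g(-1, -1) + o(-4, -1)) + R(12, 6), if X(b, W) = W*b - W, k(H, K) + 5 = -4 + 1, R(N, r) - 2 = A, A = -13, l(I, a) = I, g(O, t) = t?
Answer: -16/3 ≈ -5.3333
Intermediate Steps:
R(N, r) = -11 (R(N, r) = 2 - 13 = -11)
k(H, K) = -8 (k(H, K) = -5 + (-4 + 1) = -5 - 3 = -8)
X(b, W) = -W + W*b
o(c, d) = 16/3 - c/3 (o(c, d) = (-8*(-1 - 1) - c)/3 = (-8*(-2) - c)/3 = (16 - c)/3 = 16/3 - c/3)
(g(-1, -1) + o(-4, -1)) + R(12, 6) = (-1 + (16/3 - 1/3*(-4))) - 11 = (-1 + (16/3 + 4/3)) - 11 = (-1 + 20/3) - 11 = 17/3 - 11 = -16/3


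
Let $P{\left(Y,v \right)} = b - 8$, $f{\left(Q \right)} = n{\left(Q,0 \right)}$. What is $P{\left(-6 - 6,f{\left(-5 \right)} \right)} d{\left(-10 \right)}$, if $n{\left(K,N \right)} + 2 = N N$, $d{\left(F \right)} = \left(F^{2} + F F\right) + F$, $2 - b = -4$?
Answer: $-380$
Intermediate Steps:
$b = 6$ ($b = 2 - -4 = 2 + 4 = 6$)
$d{\left(F \right)} = F + 2 F^{2}$ ($d{\left(F \right)} = \left(F^{2} + F^{2}\right) + F = 2 F^{2} + F = F + 2 F^{2}$)
$n{\left(K,N \right)} = -2 + N^{2}$ ($n{\left(K,N \right)} = -2 + N N = -2 + N^{2}$)
$f{\left(Q \right)} = -2$ ($f{\left(Q \right)} = -2 + 0^{2} = -2 + 0 = -2$)
$P{\left(Y,v \right)} = -2$ ($P{\left(Y,v \right)} = 6 - 8 = -2$)
$P{\left(-6 - 6,f{\left(-5 \right)} \right)} d{\left(-10 \right)} = - 2 \left(- 10 \left(1 + 2 \left(-10\right)\right)\right) = - 2 \left(- 10 \left(1 - 20\right)\right) = - 2 \left(\left(-10\right) \left(-19\right)\right) = \left(-2\right) 190 = -380$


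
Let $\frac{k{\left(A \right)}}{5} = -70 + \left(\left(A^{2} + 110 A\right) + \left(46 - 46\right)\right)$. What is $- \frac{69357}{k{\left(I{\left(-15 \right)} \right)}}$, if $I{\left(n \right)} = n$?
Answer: $\frac{69357}{7475} \approx 9.2785$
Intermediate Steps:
$k{\left(A \right)} = -350 + 5 A^{2} + 550 A$ ($k{\left(A \right)} = 5 \left(-70 + \left(\left(A^{2} + 110 A\right) + \left(46 - 46\right)\right)\right) = 5 \left(-70 + \left(\left(A^{2} + 110 A\right) + 0\right)\right) = 5 \left(-70 + \left(A^{2} + 110 A\right)\right) = 5 \left(-70 + A^{2} + 110 A\right) = -350 + 5 A^{2} + 550 A$)
$- \frac{69357}{k{\left(I{\left(-15 \right)} \right)}} = - \frac{69357}{-350 + 5 \left(-15\right)^{2} + 550 \left(-15\right)} = - \frac{69357}{-350 + 5 \cdot 225 - 8250} = - \frac{69357}{-350 + 1125 - 8250} = - \frac{69357}{-7475} = \left(-69357\right) \left(- \frac{1}{7475}\right) = \frac{69357}{7475}$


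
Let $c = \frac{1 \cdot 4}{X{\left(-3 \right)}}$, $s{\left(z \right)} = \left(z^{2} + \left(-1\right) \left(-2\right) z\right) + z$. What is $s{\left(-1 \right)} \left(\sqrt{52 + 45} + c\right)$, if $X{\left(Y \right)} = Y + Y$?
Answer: $\frac{4}{3} - 2 \sqrt{97} \approx -18.364$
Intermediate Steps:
$X{\left(Y \right)} = 2 Y$
$s{\left(z \right)} = z^{2} + 3 z$ ($s{\left(z \right)} = \left(z^{2} + 2 z\right) + z = z^{2} + 3 z$)
$c = - \frac{2}{3}$ ($c = \frac{1 \cdot 4}{2 \left(-3\right)} = \frac{4}{-6} = 4 \left(- \frac{1}{6}\right) = - \frac{2}{3} \approx -0.66667$)
$s{\left(-1 \right)} \left(\sqrt{52 + 45} + c\right) = - (3 - 1) \left(\sqrt{52 + 45} - \frac{2}{3}\right) = \left(-1\right) 2 \left(\sqrt{97} - \frac{2}{3}\right) = - 2 \left(- \frac{2}{3} + \sqrt{97}\right) = \frac{4}{3} - 2 \sqrt{97}$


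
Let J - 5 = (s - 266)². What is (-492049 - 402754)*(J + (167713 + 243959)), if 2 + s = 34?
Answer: -417365647699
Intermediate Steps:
s = 32 (s = -2 + 34 = 32)
J = 54761 (J = 5 + (32 - 266)² = 5 + (-234)² = 5 + 54756 = 54761)
(-492049 - 402754)*(J + (167713 + 243959)) = (-492049 - 402754)*(54761 + (167713 + 243959)) = -894803*(54761 + 411672) = -894803*466433 = -417365647699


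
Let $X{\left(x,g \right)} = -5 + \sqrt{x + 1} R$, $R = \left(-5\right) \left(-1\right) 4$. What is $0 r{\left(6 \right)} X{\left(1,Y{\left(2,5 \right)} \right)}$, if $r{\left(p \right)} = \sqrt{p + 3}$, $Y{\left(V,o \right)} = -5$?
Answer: $0$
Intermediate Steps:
$r{\left(p \right)} = \sqrt{3 + p}$
$R = 20$ ($R = 5 \cdot 4 = 20$)
$X{\left(x,g \right)} = -5 + 20 \sqrt{1 + x}$ ($X{\left(x,g \right)} = -5 + \sqrt{x + 1} \cdot 20 = -5 + \sqrt{1 + x} 20 = -5 + 20 \sqrt{1 + x}$)
$0 r{\left(6 \right)} X{\left(1,Y{\left(2,5 \right)} \right)} = 0 \sqrt{3 + 6} \left(-5 + 20 \sqrt{1 + 1}\right) = 0 \sqrt{9} \left(-5 + 20 \sqrt{2}\right) = 0 \cdot 3 \left(-5 + 20 \sqrt{2}\right) = 0 \left(-15 + 60 \sqrt{2}\right) = 0$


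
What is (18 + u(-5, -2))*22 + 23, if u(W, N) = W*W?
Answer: 969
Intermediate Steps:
u(W, N) = W**2
(18 + u(-5, -2))*22 + 23 = (18 + (-5)**2)*22 + 23 = (18 + 25)*22 + 23 = 43*22 + 23 = 946 + 23 = 969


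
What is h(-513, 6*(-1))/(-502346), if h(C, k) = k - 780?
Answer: 393/251173 ≈ 0.0015647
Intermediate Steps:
h(C, k) = -780 + k
h(-513, 6*(-1))/(-502346) = (-780 + 6*(-1))/(-502346) = (-780 - 6)*(-1/502346) = -786*(-1/502346) = 393/251173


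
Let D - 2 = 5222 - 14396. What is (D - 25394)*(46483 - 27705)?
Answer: -649080348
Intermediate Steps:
D = -9172 (D = 2 + (5222 - 14396) = 2 - 9174 = -9172)
(D - 25394)*(46483 - 27705) = (-9172 - 25394)*(46483 - 27705) = -34566*18778 = -649080348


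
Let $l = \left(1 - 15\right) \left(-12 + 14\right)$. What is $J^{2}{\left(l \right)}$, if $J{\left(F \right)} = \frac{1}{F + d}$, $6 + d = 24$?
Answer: $\frac{1}{100} \approx 0.01$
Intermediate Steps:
$d = 18$ ($d = -6 + 24 = 18$)
$l = -28$ ($l = \left(-14\right) 2 = -28$)
$J{\left(F \right)} = \frac{1}{18 + F}$ ($J{\left(F \right)} = \frac{1}{F + 18} = \frac{1}{18 + F}$)
$J^{2}{\left(l \right)} = \left(\frac{1}{18 - 28}\right)^{2} = \left(\frac{1}{-10}\right)^{2} = \left(- \frac{1}{10}\right)^{2} = \frac{1}{100}$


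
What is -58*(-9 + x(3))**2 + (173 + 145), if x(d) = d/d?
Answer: -3394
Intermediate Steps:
x(d) = 1
-58*(-9 + x(3))**2 + (173 + 145) = -58*(-9 + 1)**2 + (173 + 145) = -58*(-8)**2 + 318 = -58*64 + 318 = -3712 + 318 = -3394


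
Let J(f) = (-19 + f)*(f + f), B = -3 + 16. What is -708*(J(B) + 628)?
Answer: -334176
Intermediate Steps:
B = 13
J(f) = 2*f*(-19 + f) (J(f) = (-19 + f)*(2*f) = 2*f*(-19 + f))
-708*(J(B) + 628) = -708*(2*13*(-19 + 13) + 628) = -708*(2*13*(-6) + 628) = -708*(-156 + 628) = -708*472 = -334176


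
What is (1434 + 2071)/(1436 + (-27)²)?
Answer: 701/433 ≈ 1.6189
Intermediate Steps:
(1434 + 2071)/(1436 + (-27)²) = 3505/(1436 + 729) = 3505/2165 = 3505*(1/2165) = 701/433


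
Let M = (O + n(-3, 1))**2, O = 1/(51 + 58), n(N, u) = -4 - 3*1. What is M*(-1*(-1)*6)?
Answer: 3483864/11881 ≈ 293.23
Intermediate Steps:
n(N, u) = -7 (n(N, u) = -4 - 3 = -7)
O = 1/109 ≈ 0.0091743
M = 580644/11881 (M = (1/109 - 7)**2 = (-762/109)**2 = 580644/11881 ≈ 48.872)
M*(-1*(-1)*6) = 580644*(-1*(-1)*6)/11881 = 580644*(1*6)/11881 = (580644/11881)*6 = 3483864/11881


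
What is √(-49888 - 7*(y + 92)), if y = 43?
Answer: I*√50833 ≈ 225.46*I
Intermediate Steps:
√(-49888 - 7*(y + 92)) = √(-49888 - 7*(43 + 92)) = √(-49888 - 7*135) = √(-49888 - 945) = √(-50833) = I*√50833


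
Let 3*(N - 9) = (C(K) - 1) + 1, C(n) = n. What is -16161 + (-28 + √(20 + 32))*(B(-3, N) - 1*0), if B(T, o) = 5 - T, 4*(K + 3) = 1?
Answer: -16385 + 16*√13 ≈ -16327.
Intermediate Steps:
K = -11/4 (K = -3 + (¼)*1 = -3 + ¼ = -11/4 ≈ -2.7500)
N = 97/12 (N = 9 + ((-11/4 - 1) + 1)/3 = 9 + (-15/4 + 1)/3 = 9 + (⅓)*(-11/4) = 9 - 11/12 = 97/12 ≈ 8.0833)
-16161 + (-28 + √(20 + 32))*(B(-3, N) - 1*0) = -16161 + (-28 + √(20 + 32))*((5 - 1*(-3)) - 1*0) = -16161 + (-28 + √52)*((5 + 3) + 0) = -16161 + (-28 + 2*√13)*(8 + 0) = -16161 + (-28 + 2*√13)*8 = -16161 + (-224 + 16*√13) = -16385 + 16*√13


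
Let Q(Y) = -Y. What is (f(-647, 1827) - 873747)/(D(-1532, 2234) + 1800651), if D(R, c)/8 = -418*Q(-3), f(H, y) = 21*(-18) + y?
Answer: -12642/25951 ≈ -0.48715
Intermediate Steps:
f(H, y) = -378 + y
D(R, c) = -10032 (D(R, c) = 8*(-(-418)*(-3)) = 8*(-418*3) = 8*(-1254) = -10032)
(f(-647, 1827) - 873747)/(D(-1532, 2234) + 1800651) = ((-378 + 1827) - 873747)/(-10032 + 1800651) = (1449 - 873747)/1790619 = -872298*1/1790619 = -12642/25951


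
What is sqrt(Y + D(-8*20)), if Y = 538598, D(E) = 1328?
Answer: sqrt(539926) ≈ 734.80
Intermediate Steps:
sqrt(Y + D(-8*20)) = sqrt(538598 + 1328) = sqrt(539926)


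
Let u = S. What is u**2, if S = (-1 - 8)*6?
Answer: 2916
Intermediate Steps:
S = -54 (S = -9*6 = -54)
u = -54
u**2 = (-54)**2 = 2916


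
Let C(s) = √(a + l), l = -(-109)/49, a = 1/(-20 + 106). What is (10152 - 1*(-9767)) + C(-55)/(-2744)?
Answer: 19919 - 3*√90042/1651888 ≈ 19919.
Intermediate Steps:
a = 1/86 ≈ 0.011628
l = 109/49 (l = -(-109)/49 = -1*(-109/49) = 109/49 ≈ 2.2245)
C(s) = 3*√90042/602 (C(s) = √(1/86 + 109/49) = √(9423/4214) = 3*√90042/602)
(10152 - 1*(-9767)) + C(-55)/(-2744) = (10152 - 1*(-9767)) + (3*√90042/602)/(-2744) = (10152 + 9767) + (3*√90042/602)*(-1/2744) = 19919 - 3*√90042/1651888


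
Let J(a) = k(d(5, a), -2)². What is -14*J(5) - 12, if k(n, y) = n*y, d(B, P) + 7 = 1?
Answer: -2028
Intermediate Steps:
d(B, P) = -6 (d(B, P) = -7 + 1 = -6)
J(a) = 144 (J(a) = (-6*(-2))² = 12² = 144)
-14*J(5) - 12 = -14*144 - 12 = -2016 - 12 = -2028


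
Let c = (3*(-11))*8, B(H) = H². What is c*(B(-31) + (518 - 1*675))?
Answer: -212256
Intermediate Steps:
c = -264 (c = -33*8 = -264)
c*(B(-31) + (518 - 1*675)) = -264*((-31)² + (518 - 1*675)) = -264*(961 + (518 - 675)) = -264*(961 - 157) = -264*804 = -212256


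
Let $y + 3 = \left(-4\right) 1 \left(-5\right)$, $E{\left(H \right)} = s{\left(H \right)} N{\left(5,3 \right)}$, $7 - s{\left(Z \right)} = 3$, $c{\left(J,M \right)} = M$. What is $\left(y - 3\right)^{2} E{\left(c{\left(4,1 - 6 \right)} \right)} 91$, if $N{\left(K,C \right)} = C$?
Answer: $214032$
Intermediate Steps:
$s{\left(Z \right)} = 4$ ($s{\left(Z \right)} = 7 - 3 = 4$)
$E{\left(H \right)} = 12$ ($E{\left(H \right)} = 4 \cdot 3 = 12$)
$y = 17$ ($y = -3 + \left(-4\right) 1 \left(-5\right) = -3 - -20 = -3 + 20 = 17$)
$\left(y - 3\right)^{2} E{\left(c{\left(4,1 - 6 \right)} \right)} 91 = \left(17 - 3\right)^{2} \cdot 12 \cdot 91 = 14^{2} \cdot 12 \cdot 91 = 196 \cdot 12 \cdot 91 = 2352 \cdot 91 = 214032$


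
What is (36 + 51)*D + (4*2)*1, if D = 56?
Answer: 4880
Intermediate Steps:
(36 + 51)*D + (4*2)*1 = (36 + 51)*56 + (4*2)*1 = 87*56 + 8*1 = 4872 + 8 = 4880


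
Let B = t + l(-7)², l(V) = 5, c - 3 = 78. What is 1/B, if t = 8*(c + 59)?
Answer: 1/1145 ≈ 0.00087336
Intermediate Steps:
c = 81 (c = 3 + 78 = 81)
t = 1120 (t = 8*(81 + 59) = 8*140 = 1120)
B = 1145 (B = 1120 + 5² = 1120 + 25 = 1145)
1/B = 1/1145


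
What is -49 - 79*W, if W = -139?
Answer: 10932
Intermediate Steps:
-49 - 79*W = -49 - 79*(-139) = -49 + 10981 = 10932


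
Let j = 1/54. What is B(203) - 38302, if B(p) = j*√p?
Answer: -38302 + √203/54 ≈ -38302.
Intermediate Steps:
j = 1/54 ≈ 0.018519
B(p) = √p/54
B(203) - 38302 = √203/54 - 38302 = -38302 + √203/54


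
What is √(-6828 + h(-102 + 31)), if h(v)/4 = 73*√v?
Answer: 2*√(-1707 + 73*I*√71) ≈ 14.659 + 83.922*I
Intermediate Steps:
h(v) = 292*√v (h(v) = 4*(73*√v) = 292*√v)
√(-6828 + h(-102 + 31)) = √(-6828 + 292*√(-102 + 31)) = √(-6828 + 292*√(-71)) = √(-6828 + 292*(I*√71)) = √(-6828 + 292*I*√71)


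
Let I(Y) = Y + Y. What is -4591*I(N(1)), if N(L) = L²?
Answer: -9182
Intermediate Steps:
I(Y) = 2*Y
-4591*I(N(1)) = -9182*1² = -9182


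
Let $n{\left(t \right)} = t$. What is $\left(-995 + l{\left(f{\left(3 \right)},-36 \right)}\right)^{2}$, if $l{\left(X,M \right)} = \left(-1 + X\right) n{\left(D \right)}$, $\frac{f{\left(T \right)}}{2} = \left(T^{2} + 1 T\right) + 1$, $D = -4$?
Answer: $1199025$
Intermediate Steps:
$f{\left(T \right)} = 2 + 2 T + 2 T^{2}$ ($f{\left(T \right)} = 2 \left(\left(T^{2} + 1 T\right) + 1\right) = 2 \left(\left(T^{2} + T\right) + 1\right) = 2 \left(\left(T + T^{2}\right) + 1\right) = 2 \left(1 + T + T^{2}\right) = 2 + 2 T + 2 T^{2}$)
$l{\left(X,M \right)} = 4 - 4 X$ ($l{\left(X,M \right)} = \left(-1 + X\right) \left(-4\right) = 4 - 4 X$)
$\left(-995 + l{\left(f{\left(3 \right)},-36 \right)}\right)^{2} = \left(-995 + \left(4 - 4 \left(2 + 2 \cdot 3 + 2 \cdot 3^{2}\right)\right)\right)^{2} = \left(-995 + \left(4 - 4 \left(2 + 6 + 2 \cdot 9\right)\right)\right)^{2} = \left(-995 + \left(4 - 4 \left(2 + 6 + 18\right)\right)\right)^{2} = \left(-995 + \left(4 - 104\right)\right)^{2} = \left(-995 - 100\right)^{2} = \left(-1095\right)^{2} = 1199025$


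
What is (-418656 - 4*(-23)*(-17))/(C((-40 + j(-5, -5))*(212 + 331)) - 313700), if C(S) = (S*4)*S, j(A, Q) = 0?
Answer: -21011/94335995 ≈ -0.00022273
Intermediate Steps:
C(S) = 4*S² (C(S) = (4*S)*S = 4*S²)
(-418656 - 4*(-23)*(-17))/(C((-40 + j(-5, -5))*(212 + 331)) - 313700) = (-418656 - 4*(-23)*(-17))/(4*((-40 + 0)*(212 + 331))² - 313700) = (-418656 + 92*(-17))/(4*(-40*543)² - 313700) = (-418656 - 1564)/(4*(-21720)² - 313700) = -420220/(4*471758400 - 313700) = -420220/(1887033600 - 313700) = -420220/1886719900 = -420220*1/1886719900 = -21011/94335995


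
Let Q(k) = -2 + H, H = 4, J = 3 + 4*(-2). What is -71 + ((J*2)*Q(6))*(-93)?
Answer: 1789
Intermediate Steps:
J = -5 (J = 3 - 8 = -5)
Q(k) = 2 (Q(k) = -2 + 4 = 2)
-71 + ((J*2)*Q(6))*(-93) = -71 + (-5*2*2)*(-93) = -71 - 10*2*(-93) = -71 - 20*(-93) = -71 + 1860 = 1789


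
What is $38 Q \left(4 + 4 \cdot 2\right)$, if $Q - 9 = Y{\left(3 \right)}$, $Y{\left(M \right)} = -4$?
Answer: $2280$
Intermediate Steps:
$Q = 5$ ($Q = 9 - 4 = 5$)
$38 Q \left(4 + 4 \cdot 2\right) = 38 \cdot 5 \left(4 + 4 \cdot 2\right) = 190 \left(4 + 8\right) = 190 \cdot 12 = 2280$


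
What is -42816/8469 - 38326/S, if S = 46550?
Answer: -386277949/65705325 ≈ -5.8789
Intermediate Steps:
-42816/8469 - 38326/S = -42816/8469 - 38326/46550 = -42816*1/8469 - 38326*1/46550 = -14272/2823 - 19163/23275 = -386277949/65705325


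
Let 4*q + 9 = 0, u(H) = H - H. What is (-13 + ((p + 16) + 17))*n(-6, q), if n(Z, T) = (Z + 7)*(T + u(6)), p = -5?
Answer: -135/4 ≈ -33.750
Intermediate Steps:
u(H) = 0
q = -9/4 (q = -9/4 + (¼)*0 = -9/4 + 0 = -9/4 ≈ -2.2500)
n(Z, T) = T*(7 + Z) (n(Z, T) = (Z + 7)*(T + 0) = (7 + Z)*T = T*(7 + Z))
(-13 + ((p + 16) + 17))*n(-6, q) = (-13 + ((-5 + 16) + 17))*(-9*(7 - 6)/4) = (-13 + (11 + 17))*(-9/4*1) = (-13 + 28)*(-9/4) = 15*(-9/4) = -135/4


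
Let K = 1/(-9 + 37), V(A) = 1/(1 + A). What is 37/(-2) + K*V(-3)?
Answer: -1037/56 ≈ -18.518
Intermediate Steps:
K = 1/28 ≈ 0.035714
37/(-2) + K*V(-3) = 37/(-2) + 1/(28*(1 - 3)) = 37*(-½) + (1/28)/(-2) = -37/2 + (1/28)*(-½) = -37/2 - 1/56 = -1037/56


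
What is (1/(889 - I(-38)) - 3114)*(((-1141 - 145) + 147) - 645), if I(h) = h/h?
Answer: 616646513/111 ≈ 5.5554e+6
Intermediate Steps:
I(h) = 1
(1/(889 - I(-38)) - 3114)*(((-1141 - 145) + 147) - 645) = (1/(889 - 1*1) - 3114)*(((-1141 - 145) + 147) - 645) = (1/(889 - 1) - 3114)*((-1286 + 147) - 645) = (1/888 - 3114)*(-1139 - 645) = (1/888 - 3114)*(-1784) = -2765231/888*(-1784) = 616646513/111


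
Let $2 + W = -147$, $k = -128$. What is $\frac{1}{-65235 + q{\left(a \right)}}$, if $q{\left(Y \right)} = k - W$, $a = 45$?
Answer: $- \frac{1}{65214} \approx -1.5334 \cdot 10^{-5}$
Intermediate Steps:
$W = -149$ ($W = -2 - 147 = -149$)
$q{\left(Y \right)} = 21$ ($q{\left(Y \right)} = -128 - -149 = -128 + 149 = 21$)
$\frac{1}{-65235 + q{\left(a \right)}} = \frac{1}{-65235 + 21} = \frac{1}{-65214} = - \frac{1}{65214}$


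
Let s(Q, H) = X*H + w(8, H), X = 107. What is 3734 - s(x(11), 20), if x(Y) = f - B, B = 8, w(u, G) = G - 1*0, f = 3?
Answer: 1574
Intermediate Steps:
w(u, G) = G (w(u, G) = G + 0 = G)
x(Y) = -5 (x(Y) = 3 - 1*8 = 3 - 8 = -5)
s(Q, H) = 108*H (s(Q, H) = 107*H + H = 108*H)
3734 - s(x(11), 20) = 3734 - 108*20 = 3734 - 1*2160 = 3734 - 2160 = 1574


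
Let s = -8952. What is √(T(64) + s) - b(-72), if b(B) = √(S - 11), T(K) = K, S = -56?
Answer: I*(-√67 + 2*√2222) ≈ 86.091*I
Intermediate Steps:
b(B) = I*√67 (b(B) = √(-56 - 11) = √(-67) = I*√67)
√(T(64) + s) - b(-72) = √(64 - 8952) - I*√67 = √(-8888) - I*√67 = 2*I*√2222 - I*√67 = -I*√67 + 2*I*√2222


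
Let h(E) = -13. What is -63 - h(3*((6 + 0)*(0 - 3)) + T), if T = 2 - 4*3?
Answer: -50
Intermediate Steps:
T = -10 (T = 2 - 12 = -10)
-63 - h(3*((6 + 0)*(0 - 3)) + T) = -63 - 1*(-13) = -63 + 13 = -50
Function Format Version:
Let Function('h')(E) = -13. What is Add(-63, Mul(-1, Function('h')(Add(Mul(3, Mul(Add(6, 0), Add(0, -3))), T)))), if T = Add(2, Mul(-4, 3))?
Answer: -50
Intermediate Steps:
T = -10 (T = Add(2, -12) = -10)
Add(-63, Mul(-1, Function('h')(Add(Mul(3, Mul(Add(6, 0), Add(0, -3))), T)))) = Add(-63, Mul(-1, -13)) = Add(-63, 13) = -50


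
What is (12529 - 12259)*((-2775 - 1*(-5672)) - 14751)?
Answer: -3200580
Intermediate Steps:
(12529 - 12259)*((-2775 - 1*(-5672)) - 14751) = 270*((-2775 + 5672) - 14751) = 270*(2897 - 14751) = 270*(-11854) = -3200580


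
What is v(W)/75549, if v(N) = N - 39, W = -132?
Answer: -57/25183 ≈ -0.0022634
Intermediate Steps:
v(N) = -39 + N
v(W)/75549 = (-39 - 132)/75549 = -171*1/75549 = -57/25183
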